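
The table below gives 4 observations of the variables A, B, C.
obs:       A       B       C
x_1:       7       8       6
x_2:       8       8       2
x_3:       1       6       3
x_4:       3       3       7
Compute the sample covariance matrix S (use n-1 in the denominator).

Step 1 — column means:
  mean(A) = (7 + 8 + 1 + 3) / 4 = 19/4 = 4.75
  mean(B) = (8 + 8 + 6 + 3) / 4 = 25/4 = 6.25
  mean(C) = (6 + 2 + 3 + 7) / 4 = 18/4 = 4.5

Step 2 — sample covariance S[i,j] = (1/(n-1)) · Σ_k (x_{k,i} - mean_i) · (x_{k,j} - mean_j), with n-1 = 3.
  S[A,A] = ((2.25)·(2.25) + (3.25)·(3.25) + (-3.75)·(-3.75) + (-1.75)·(-1.75)) / 3 = 32.75/3 = 10.9167
  S[A,B] = ((2.25)·(1.75) + (3.25)·(1.75) + (-3.75)·(-0.25) + (-1.75)·(-3.25)) / 3 = 16.25/3 = 5.4167
  S[A,C] = ((2.25)·(1.5) + (3.25)·(-2.5) + (-3.75)·(-1.5) + (-1.75)·(2.5)) / 3 = -3.5/3 = -1.1667
  S[B,B] = ((1.75)·(1.75) + (1.75)·(1.75) + (-0.25)·(-0.25) + (-3.25)·(-3.25)) / 3 = 16.75/3 = 5.5833
  S[B,C] = ((1.75)·(1.5) + (1.75)·(-2.5) + (-0.25)·(-1.5) + (-3.25)·(2.5)) / 3 = -9.5/3 = -3.1667
  S[C,C] = ((1.5)·(1.5) + (-2.5)·(-2.5) + (-1.5)·(-1.5) + (2.5)·(2.5)) / 3 = 17/3 = 5.6667

S is symmetric (S[j,i] = S[i,j]). Assembling:

S = [[10.9167, 5.4167, -1.1667],
 [5.4167, 5.5833, -3.1667],
 [-1.1667, -3.1667, 5.6667]]


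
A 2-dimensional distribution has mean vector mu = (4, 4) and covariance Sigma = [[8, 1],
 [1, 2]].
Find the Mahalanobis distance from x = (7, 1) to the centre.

Step 1 — centre the observation: (x - mu) = (3, -3).

Step 2 — invert Sigma. det(Sigma) = 8·2 - (1)² = 15.
  Sigma^{-1} = (1/det) · [[d, -b], [-b, a]] = [[0.1333, -0.0667],
 [-0.0667, 0.5333]].

Step 3 — form the quadratic (x - mu)^T · Sigma^{-1} · (x - mu):
  Sigma^{-1} · (x - mu) = (0.6, -1.8).
  (x - mu)^T · [Sigma^{-1} · (x - mu)] = (3)·(0.6) + (-3)·(-1.8) = 7.2.

Step 4 — take square root: d = √(7.2) ≈ 2.6833.

d(x, mu) = √(7.2) ≈ 2.6833


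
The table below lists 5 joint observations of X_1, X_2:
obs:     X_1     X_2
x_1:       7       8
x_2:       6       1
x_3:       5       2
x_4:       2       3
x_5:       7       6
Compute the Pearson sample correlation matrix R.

Step 1 — column means:
  mean(X_1) = (7 + 6 + 5 + 2 + 7) / 5 = 27/5 = 5.4
  mean(X_2) = (8 + 1 + 2 + 3 + 6) / 5 = 20/5 = 4

Step 2 — sample variances and covariances s[i,j] = (1/(n-1)) · Σ_k (x_{k,i} - mean_i) · (x_{k,j} - mean_j), with n-1 = 4:
  s[X_1,X_1] = ((1.6)·(1.6) + (0.6)·(0.6) + (-0.4)·(-0.4) + (-3.4)·(-3.4) + (1.6)·(1.6)) / 4 = 17.2/4 = 4.3
  s[X_1,X_2] = ((1.6)·(4) + (0.6)·(-3) + (-0.4)·(-2) + (-3.4)·(-1) + (1.6)·(2)) / 4 = 12/4 = 3
  s[X_2,X_2] = ((4)·(4) + (-3)·(-3) + (-2)·(-2) + (-1)·(-1) + (2)·(2)) / 4 = 34/4 = 8.5
  Sample standard deviations s_i = √(s[i,i]):
  s(X_1) = √(4.3) = 2.0736
  s(X_2) = √(8.5) = 2.9155

Step 3 — r_{ij} = s_{ij} / (s_i · s_j):
  r[X_1,X_1] = 1 (diagonal).
  r[X_1,X_2] = 3 / (2.0736 · 2.9155) = 3 / 6.0457 = 0.4962
  r[X_2,X_2] = 1 (diagonal).

R is symmetric with unit diagonal. Assembling:

R = [[1, 0.4962],
 [0.4962, 1]]


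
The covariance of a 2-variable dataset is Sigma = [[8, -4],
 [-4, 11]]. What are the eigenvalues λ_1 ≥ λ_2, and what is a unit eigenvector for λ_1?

Step 1 — characteristic polynomial of 2×2 Sigma:
  det(Sigma - λI) = λ² - trace · λ + det = 0.
  trace = 8 + 11 = 19, det = 8·11 - (-4)² = 72.
Step 2 — discriminant:
  Δ = trace² - 4·det = 361 - 288 = 73.
Step 3 — eigenvalues:
  λ = (trace ± √Δ)/2 = (19 ± 8.544)/2,
  λ_1 = 13.772,  λ_2 = 5.228.

Step 4 — unit eigenvector for λ_1: solve (Sigma - λ_1 I)v = 0. First row:
  (8 - 13.772)·v_x + (-4)·v_y = 0, i.e. (-5.772)·v_x + (-4)·v_y = 0,
  so v ∝ (b, λ_1 - a) = (-4, 5.772); multiply by -1 so the first entry is positive: u = (4, -5.772).
  ||u|| = √((4)² + (-5.772)²) = √(49.316) ≈ 7.0225,
  v_1 = u/||u|| ≈ (0.5696, -0.8219) (||v_1|| = 1).

λ_1 = 13.772,  λ_2 = 5.228;  v_1 ≈ (0.5696, -0.8219)


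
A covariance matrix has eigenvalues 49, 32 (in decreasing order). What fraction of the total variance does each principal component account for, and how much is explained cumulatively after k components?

Step 1 — total variance = trace(Sigma) = Σ λ_i = 49 + 32 = 81.

Step 2 — fraction explained by component i = λ_i / Σ λ:
  PC1: 49/81 = 0.6049
  PC2: 32/81 = 0.3951

Step 3 — cumulative fraction after k components = (λ_1 + ... + λ_k) / Σ λ:
  k = 1: 49/81 = 0.6049
  k = 2: (49 + 32)/81 = 81/81 = 1

Summary (fraction, with percent):

explained: PC1 0.6049 (60.49%), PC2 0.3951 (39.51%);  cumulative: 0.6049, 1


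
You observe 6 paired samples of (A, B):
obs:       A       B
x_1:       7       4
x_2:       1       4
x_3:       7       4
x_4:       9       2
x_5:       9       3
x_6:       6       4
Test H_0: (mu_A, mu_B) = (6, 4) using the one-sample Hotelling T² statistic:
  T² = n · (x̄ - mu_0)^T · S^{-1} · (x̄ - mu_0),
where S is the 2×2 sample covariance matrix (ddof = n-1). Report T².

Step 1 — sample mean vector:
  mean(A) = (7 + 1 + 7 + 9 + 9 + 6) / 6 = 39/6 = 6.5
  mean(B) = (4 + 4 + 4 + 2 + 3 + 4) / 6 = 21/6 = 3.5
  x̄ = (6.5, 3.5),  deviation x̄ - mu_0 = (6.5, 3.5) - (6, 4) = (0.5, -0.5).

Step 2 — sample covariance matrix, S[i,j] = (1/(n-1)) · Σ_k (x_{k,i} - mean_i) · (x_{k,j} - mean_j), divisor n-1 = 5:
  S[A,A] = ((0.5)·(0.5) + (-5.5)·(-5.5) + (0.5)·(0.5) + (2.5)·(2.5) + (2.5)·(2.5) + (-0.5)·(-0.5)) / 5 = 43.5/5 = 8.7
  S[A,B] = ((0.5)·(0.5) + (-5.5)·(0.5) + (0.5)·(0.5) + (2.5)·(-1.5) + (2.5)·(-0.5) + (-0.5)·(0.5)) / 5 = -7.5/5 = -1.5
  S[B,B] = ((0.5)·(0.5) + (0.5)·(0.5) + (0.5)·(0.5) + (-1.5)·(-1.5) + (-0.5)·(-0.5) + (0.5)·(0.5)) / 5 = 3.5/5 = 0.7
  S = [[8.7, -1.5],
 [-1.5, 0.7]].

Step 3 — invert S. det(S) = 8.7·0.7 - (-1.5)² = 3.84.
  S^{-1} = (1/det) · [[d, -b], [-b, a]] = [[0.1823, 0.3906],
 [0.3906, 2.2656]].

Step 4 — quadratic form (x̄ - mu_0)^T · S^{-1} · (x̄ - mu_0):
  S^{-1} · (x̄ - mu_0) = (-0.1042, -0.9375),
  (x̄ - mu_0)^T · [...] = (0.5)·(-0.1042) + (-0.5)·(-0.9375) = 0.4167.

Step 5 — scale by n: T² = 6 · 0.4167 = 2.5.

T² ≈ 2.5


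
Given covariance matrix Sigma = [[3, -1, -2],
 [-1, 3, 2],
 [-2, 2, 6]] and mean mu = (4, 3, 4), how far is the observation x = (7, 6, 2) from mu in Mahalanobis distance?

Step 1 — centre the observation: (x - mu) = (3, 3, -2).

Step 2 — invert Sigma (cofactor / det for 3×3, or solve directly):
  Sigma^{-1} = [[0.4375, 0.0625, 0.125],
 [0.0625, 0.4375, -0.125],
 [0.125, -0.125, 0.25]].

Step 3 — form the quadratic (x - mu)^T · Sigma^{-1} · (x - mu):
  Sigma^{-1} · (x - mu) = (1.25, 1.75, -0.5).
  (x - mu)^T · [Sigma^{-1} · (x - mu)] = (3)·(1.25) + (3)·(1.75) + (-2)·(-0.5) = 10.

Step 4 — take square root: d = √(10) ≈ 3.1623.

d(x, mu) = √(10) ≈ 3.1623


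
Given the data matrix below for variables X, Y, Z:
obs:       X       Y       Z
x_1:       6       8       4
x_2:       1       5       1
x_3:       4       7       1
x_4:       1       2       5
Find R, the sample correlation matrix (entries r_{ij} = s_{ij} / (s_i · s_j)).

Step 1 — column means:
  mean(X) = (6 + 1 + 4 + 1) / 4 = 12/4 = 3
  mean(Y) = (8 + 5 + 7 + 2) / 4 = 22/4 = 5.5
  mean(Z) = (4 + 1 + 1 + 5) / 4 = 11/4 = 2.75

Step 2 — sample variances and covariances s[i,j] = (1/(n-1)) · Σ_k (x_{k,i} - mean_i) · (x_{k,j} - mean_j), with n-1 = 3:
  s[X,X] = ((3)·(3) + (-2)·(-2) + (1)·(1) + (-2)·(-2)) / 3 = 18/3 = 6
  s[X,Y] = ((3)·(2.5) + (-2)·(-0.5) + (1)·(1.5) + (-2)·(-3.5)) / 3 = 17/3 = 5.6667
  s[X,Z] = ((3)·(1.25) + (-2)·(-1.75) + (1)·(-1.75) + (-2)·(2.25)) / 3 = 1/3 = 0.3333
  s[Y,Y] = ((2.5)·(2.5) + (-0.5)·(-0.5) + (1.5)·(1.5) + (-3.5)·(-3.5)) / 3 = 21/3 = 7
  s[Y,Z] = ((2.5)·(1.25) + (-0.5)·(-1.75) + (1.5)·(-1.75) + (-3.5)·(2.25)) / 3 = -6.5/3 = -2.1667
  s[Z,Z] = ((1.25)·(1.25) + (-1.75)·(-1.75) + (-1.75)·(-1.75) + (2.25)·(2.25)) / 3 = 12.75/3 = 4.25
  Sample standard deviations s_i = √(s[i,i]):
  s(X) = √(6) = 2.4495
  s(Y) = √(7) = 2.6458
  s(Z) = √(4.25) = 2.0616

Step 3 — r_{ij} = s_{ij} / (s_i · s_j):
  r[X,X] = 1 (diagonal).
  r[X,Y] = 5.6667 / (2.4495 · 2.6458) = 5.6667 / 6.4807 = 0.8744
  r[X,Z] = 0.3333 / (2.4495 · 2.0616) = 0.3333 / 5.0498 = 0.066
  r[Y,Y] = 1 (diagonal).
  r[Y,Z] = -2.1667 / (2.6458 · 2.0616) = -2.1667 / 5.4544 = -0.3972
  r[Z,Z] = 1 (diagonal).

R is symmetric with unit diagonal. Assembling:

R = [[1, 0.8744, 0.066],
 [0.8744, 1, -0.3972],
 [0.066, -0.3972, 1]]


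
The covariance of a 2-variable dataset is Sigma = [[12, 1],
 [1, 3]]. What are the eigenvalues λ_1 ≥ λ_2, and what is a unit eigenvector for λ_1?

Step 1 — characteristic polynomial of 2×2 Sigma:
  det(Sigma - λI) = λ² - trace · λ + det = 0.
  trace = 12 + 3 = 15, det = 12·3 - (1)² = 35.
Step 2 — discriminant:
  Δ = trace² - 4·det = 225 - 140 = 85.
Step 3 — eigenvalues:
  λ = (trace ± √Δ)/2 = (15 ± 9.2195)/2,
  λ_1 = 12.1098,  λ_2 = 2.8902.

Step 4 — unit eigenvector for λ_1: solve (Sigma - λ_1 I)v = 0. First row:
  (12 - 12.1098)·v_x + (1)·v_y = 0, i.e. (-0.1098)·v_x + (1)·v_y = 0,
  so v ∝ (b, λ_1 - a) = (1, 0.1098) = u.
  ||u|| = √((1)² + (0.1098)²) = √(1.012) ≈ 1.006,
  v_1 = u/||u|| ≈ (0.994, 0.1091) (||v_1|| = 1).

λ_1 = 12.1098,  λ_2 = 2.8902;  v_1 ≈ (0.994, 0.1091)


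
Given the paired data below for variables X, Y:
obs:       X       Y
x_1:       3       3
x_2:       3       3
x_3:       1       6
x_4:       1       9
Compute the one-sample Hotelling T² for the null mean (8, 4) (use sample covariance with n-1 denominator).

Step 1 — sample mean vector:
  mean(X) = (3 + 3 + 1 + 1) / 4 = 8/4 = 2
  mean(Y) = (3 + 3 + 6 + 9) / 4 = 21/4 = 5.25
  x̄ = (2, 5.25),  deviation x̄ - mu_0 = (2, 5.25) - (8, 4) = (-6, 1.25).

Step 2 — sample covariance matrix, S[i,j] = (1/(n-1)) · Σ_k (x_{k,i} - mean_i) · (x_{k,j} - mean_j), divisor n-1 = 3:
  S[X,X] = ((1)·(1) + (1)·(1) + (-1)·(-1) + (-1)·(-1)) / 3 = 4/3 = 1.3333
  S[X,Y] = ((1)·(-2.25) + (1)·(-2.25) + (-1)·(0.75) + (-1)·(3.75)) / 3 = -9/3 = -3
  S[Y,Y] = ((-2.25)·(-2.25) + (-2.25)·(-2.25) + (0.75)·(0.75) + (3.75)·(3.75)) / 3 = 24.75/3 = 8.25
  S = [[1.3333, -3],
 [-3, 8.25]].

Step 3 — invert S. det(S) = 1.3333·8.25 - (-3)² = 2.
  S^{-1} = (1/det) · [[d, -b], [-b, a]] = [[4.125, 1.5],
 [1.5, 0.6667]].

Step 4 — quadratic form (x̄ - mu_0)^T · S^{-1} · (x̄ - mu_0):
  S^{-1} · (x̄ - mu_0) = (-22.875, -8.1667),
  (x̄ - mu_0)^T · [...] = (-6)·(-22.875) + (1.25)·(-8.1667) = 127.0417.

Step 5 — scale by n: T² = 4 · 127.0417 = 508.1667.

T² ≈ 508.1667


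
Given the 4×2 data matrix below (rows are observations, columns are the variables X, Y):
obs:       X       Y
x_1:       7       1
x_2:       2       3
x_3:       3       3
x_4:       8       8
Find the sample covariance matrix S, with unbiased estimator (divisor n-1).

Step 1 — column means:
  mean(X) = (7 + 2 + 3 + 8) / 4 = 20/4 = 5
  mean(Y) = (1 + 3 + 3 + 8) / 4 = 15/4 = 3.75

Step 2 — sample covariance S[i,j] = (1/(n-1)) · Σ_k (x_{k,i} - mean_i) · (x_{k,j} - mean_j), with n-1 = 3.
  S[X,X] = ((2)·(2) + (-3)·(-3) + (-2)·(-2) + (3)·(3)) / 3 = 26/3 = 8.6667
  S[X,Y] = ((2)·(-2.75) + (-3)·(-0.75) + (-2)·(-0.75) + (3)·(4.25)) / 3 = 11/3 = 3.6667
  S[Y,Y] = ((-2.75)·(-2.75) + (-0.75)·(-0.75) + (-0.75)·(-0.75) + (4.25)·(4.25)) / 3 = 26.75/3 = 8.9167

S is symmetric (S[j,i] = S[i,j]). Assembling:

S = [[8.6667, 3.6667],
 [3.6667, 8.9167]]


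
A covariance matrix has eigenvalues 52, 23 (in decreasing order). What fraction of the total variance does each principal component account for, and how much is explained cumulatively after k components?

Step 1 — total variance = trace(Sigma) = Σ λ_i = 52 + 23 = 75.

Step 2 — fraction explained by component i = λ_i / Σ λ:
  PC1: 52/75 = 0.6933
  PC2: 23/75 = 0.3067

Step 3 — cumulative fraction after k components = (λ_1 + ... + λ_k) / Σ λ:
  k = 1: 52/75 = 0.6933
  k = 2: (52 + 23)/75 = 75/75 = 1

Summary (fraction, with percent):

explained: PC1 0.6933 (69.33%), PC2 0.3067 (30.67%);  cumulative: 0.6933, 1


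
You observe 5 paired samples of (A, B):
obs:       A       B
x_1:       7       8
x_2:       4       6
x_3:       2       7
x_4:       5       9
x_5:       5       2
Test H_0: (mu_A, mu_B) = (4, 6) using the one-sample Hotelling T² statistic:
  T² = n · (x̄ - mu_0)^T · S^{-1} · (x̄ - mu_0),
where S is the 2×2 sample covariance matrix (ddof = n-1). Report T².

Step 1 — sample mean vector:
  mean(A) = (7 + 4 + 2 + 5 + 5) / 5 = 23/5 = 4.6
  mean(B) = (8 + 6 + 7 + 9 + 2) / 5 = 32/5 = 6.4
  x̄ = (4.6, 6.4),  deviation x̄ - mu_0 = (4.6, 6.4) - (4, 6) = (0.6, 0.4).

Step 2 — sample covariance matrix, S[i,j] = (1/(n-1)) · Σ_k (x_{k,i} - mean_i) · (x_{k,j} - mean_j), divisor n-1 = 4:
  S[A,A] = ((2.4)·(2.4) + (-0.6)·(-0.6) + (-2.6)·(-2.6) + (0.4)·(0.4) + (0.4)·(0.4)) / 4 = 13.2/4 = 3.3
  S[A,B] = ((2.4)·(1.6) + (-0.6)·(-0.4) + (-2.6)·(0.6) + (0.4)·(2.6) + (0.4)·(-4.4)) / 4 = 1.8/4 = 0.45
  S[B,B] = ((1.6)·(1.6) + (-0.4)·(-0.4) + (0.6)·(0.6) + (2.6)·(2.6) + (-4.4)·(-4.4)) / 4 = 29.2/4 = 7.3
  S = [[3.3, 0.45],
 [0.45, 7.3]].

Step 3 — invert S. det(S) = 3.3·7.3 - (0.45)² = 23.8875.
  S^{-1} = (1/det) · [[d, -b], [-b, a]] = [[0.3056, -0.0188],
 [-0.0188, 0.1381]].

Step 4 — quadratic form (x̄ - mu_0)^T · S^{-1} · (x̄ - mu_0):
  S^{-1} · (x̄ - mu_0) = (0.1758, 0.044),
  (x̄ - mu_0)^T · [...] = (0.6)·(0.1758) + (0.4)·(0.044) = 0.1231.

Step 5 — scale by n: T² = 5 · 0.1231 = 0.6154.

T² ≈ 0.6154


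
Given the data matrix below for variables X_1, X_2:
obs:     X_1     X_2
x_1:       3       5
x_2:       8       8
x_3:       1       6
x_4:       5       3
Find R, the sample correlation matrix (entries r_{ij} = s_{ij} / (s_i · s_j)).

Step 1 — column means:
  mean(X_1) = (3 + 8 + 1 + 5) / 4 = 17/4 = 4.25
  mean(X_2) = (5 + 8 + 6 + 3) / 4 = 22/4 = 5.5

Step 2 — sample variances and covariances s[i,j] = (1/(n-1)) · Σ_k (x_{k,i} - mean_i) · (x_{k,j} - mean_j), with n-1 = 3:
  s[X_1,X_1] = ((-1.25)·(-1.25) + (3.75)·(3.75) + (-3.25)·(-3.25) + (0.75)·(0.75)) / 3 = 26.75/3 = 8.9167
  s[X_1,X_2] = ((-1.25)·(-0.5) + (3.75)·(2.5) + (-3.25)·(0.5) + (0.75)·(-2.5)) / 3 = 6.5/3 = 2.1667
  s[X_2,X_2] = ((-0.5)·(-0.5) + (2.5)·(2.5) + (0.5)·(0.5) + (-2.5)·(-2.5)) / 3 = 13/3 = 4.3333
  Sample standard deviations s_i = √(s[i,i]):
  s(X_1) = √(8.9167) = 2.9861
  s(X_2) = √(4.3333) = 2.0817

Step 3 — r_{ij} = s_{ij} / (s_i · s_j):
  r[X_1,X_1] = 1 (diagonal).
  r[X_1,X_2] = 2.1667 / (2.9861 · 2.0817) = 2.1667 / 6.216 = 0.3486
  r[X_2,X_2] = 1 (diagonal).

R is symmetric with unit diagonal. Assembling:

R = [[1, 0.3486],
 [0.3486, 1]]


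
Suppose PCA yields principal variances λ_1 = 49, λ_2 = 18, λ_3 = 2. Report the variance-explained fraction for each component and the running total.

Step 1 — total variance = trace(Sigma) = Σ λ_i = 49 + 18 + 2 = 69.

Step 2 — fraction explained by component i = λ_i / Σ λ:
  PC1: 49/69 = 0.7101
  PC2: 18/69 = 0.2609
  PC3: 2/69 = 0.029

Step 3 — cumulative fraction after k components = (λ_1 + ... + λ_k) / Σ λ:
  k = 1: 49/69 = 0.7101
  k = 2: (49 + 18)/69 = 67/69 = 0.971
  k = 3: (49 + 18 + 2)/69 = 69/69 = 1

Summary (fraction, with percent):

explained: PC1 0.7101 (71.01%), PC2 0.2609 (26.09%), PC3 0.029 (2.9%);  cumulative: 0.7101, 0.971, 1


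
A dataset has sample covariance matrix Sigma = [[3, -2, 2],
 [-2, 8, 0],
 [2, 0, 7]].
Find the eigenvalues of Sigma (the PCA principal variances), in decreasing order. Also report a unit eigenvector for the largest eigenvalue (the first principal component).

Step 1 — characteristic polynomial p(λ) = det(λI - Sigma) = λ³ - tr·λ² + c_1·λ - det, where tr = trace, c_1 = sum of the principal 2×2 minors, det = det(Sigma):
  tr = 3 + 8 + 7 = 18,
  c_1 = (3·8 - (-2)²) + (3·7 - (2)²) + (8·7 - (0)²) = 20 + 17 + 56 = 93,
  det = 3·(8·7 - (0)²) - (-2)·((-2)·7 - (0)·(2)) + (2)·((-2)·(0) - 8·(2)) = 3·(56) - (-2)·(-14) + (2)·(-16) = 108.
  So p(λ) = λ³ - 18λ² + 93λ - 108.
Step 2 — look for an integer root (rational root theorem: any rational root is an integer divisor of 108). Testing λ = 9:
  p(9) = 729 - 1458 + 837 - 108 = 0  ✓
  Dividing out (λ - 9): p(λ) = (λ - 9)(λ² - 9λ + 12).
Step 3 — remaining eigenvalues from the quadratic λ² - 9λ + 12 = 0:
  Δ = 9² - 4·12 = 81 - 48 = 33,  λ = (9 ± √33)/2 = (9 ± 5.7446)/2 ≈ 7.3723 or 1.6277.
  Sorted: λ_1 = 9,  λ_2 = 7.3723,  λ_3 = 1.6277  (check: sum = 18 = tr ✓).

Step 4 — unit eigenvector for λ_1 = 9: v spans the null space of (Sigma - λ_1 I), whose rows are
  r_1 = (-6, -2, 2),  r_2 = (-2, -1, 0),  r_3 = (2, 0, -2).
  v is orthogonal to every row, so take v ∝ r_1 × r_2 = ((-2)·(0) - (2)·(-1), (2)·(-2) - (-6)·(0), (-6)·(-1) - (-2)·(-2)) = (2, -4, 2).
  Rescale (divide by 2): u = (1, -2, 1).
  ||u|| = √((1)² + (-2)² + (1)²) = √(6) ≈ 2.4495,  v_1 = u/||u|| ≈ (0.4082, -0.8165, 0.4082) (||v_1|| = 1).

λ_1 = 9,  λ_2 = 7.3723,  λ_3 = 1.6277;  v_1 ≈ (0.4082, -0.8165, 0.4082)


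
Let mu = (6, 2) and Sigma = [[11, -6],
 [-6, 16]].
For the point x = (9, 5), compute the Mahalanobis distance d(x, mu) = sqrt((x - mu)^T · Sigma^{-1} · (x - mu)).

Step 1 — centre the observation: (x - mu) = (3, 3).

Step 2 — invert Sigma. det(Sigma) = 11·16 - (-6)² = 140.
  Sigma^{-1} = (1/det) · [[d, -b], [-b, a]] = [[0.1143, 0.0429],
 [0.0429, 0.0786]].

Step 3 — form the quadratic (x - mu)^T · Sigma^{-1} · (x - mu):
  Sigma^{-1} · (x - mu) = (0.4714, 0.3643).
  (x - mu)^T · [Sigma^{-1} · (x - mu)] = (3)·(0.4714) + (3)·(0.3643) = 2.5071.

Step 4 — take square root: d = √(2.5071) ≈ 1.5834.

d(x, mu) = √(2.5071) ≈ 1.5834


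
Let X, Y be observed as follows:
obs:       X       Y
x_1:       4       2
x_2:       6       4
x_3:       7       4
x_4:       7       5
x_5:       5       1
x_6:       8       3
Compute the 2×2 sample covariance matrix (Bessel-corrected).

Step 1 — column means:
  mean(X) = (4 + 6 + 7 + 7 + 5 + 8) / 6 = 37/6 = 6.1667
  mean(Y) = (2 + 4 + 4 + 5 + 1 + 3) / 6 = 19/6 = 3.1667

Step 2 — sample covariance S[i,j] = (1/(n-1)) · Σ_k (x_{k,i} - mean_i) · (x_{k,j} - mean_j), with n-1 = 5.
  S[X,X] = ((-2.1667)·(-2.1667) + (-0.1667)·(-0.1667) + (0.8333)·(0.8333) + (0.8333)·(0.8333) + (-1.1667)·(-1.1667) + (1.8333)·(1.8333)) / 5 = 10.8333/5 = 2.1667
  S[X,Y] = ((-2.1667)·(-1.1667) + (-0.1667)·(0.8333) + (0.8333)·(0.8333) + (0.8333)·(1.8333) + (-1.1667)·(-2.1667) + (1.8333)·(-0.1667)) / 5 = 6.8333/5 = 1.3667
  S[Y,Y] = ((-1.1667)·(-1.1667) + (0.8333)·(0.8333) + (0.8333)·(0.8333) + (1.8333)·(1.8333) + (-2.1667)·(-2.1667) + (-0.1667)·(-0.1667)) / 5 = 10.8333/5 = 2.1667

S is symmetric (S[j,i] = S[i,j]). Assembling:

S = [[2.1667, 1.3667],
 [1.3667, 2.1667]]


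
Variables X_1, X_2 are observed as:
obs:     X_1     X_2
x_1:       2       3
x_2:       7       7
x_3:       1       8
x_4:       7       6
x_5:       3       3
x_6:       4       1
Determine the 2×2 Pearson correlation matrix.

Step 1 — column means:
  mean(X_1) = (2 + 7 + 1 + 7 + 3 + 4) / 6 = 24/6 = 4
  mean(X_2) = (3 + 7 + 8 + 6 + 3 + 1) / 6 = 28/6 = 4.6667

Step 2 — sample variances and covariances s[i,j] = (1/(n-1)) · Σ_k (x_{k,i} - mean_i) · (x_{k,j} - mean_j), with n-1 = 5:
  s[X_1,X_1] = ((-2)·(-2) + (3)·(3) + (-3)·(-3) + (3)·(3) + (-1)·(-1) + (0)·(0)) / 5 = 32/5 = 6.4
  s[X_1,X_2] = ((-2)·(-1.6667) + (3)·(2.3333) + (-3)·(3.3333) + (3)·(1.3333) + (-1)·(-1.6667) + (0)·(-3.6667)) / 5 = 6/5 = 1.2
  s[X_2,X_2] = ((-1.6667)·(-1.6667) + (2.3333)·(2.3333) + (3.3333)·(3.3333) + (1.3333)·(1.3333) + (-1.6667)·(-1.6667) + (-3.6667)·(-3.6667)) / 5 = 37.3333/5 = 7.4667
  Sample standard deviations s_i = √(s[i,i]):
  s(X_1) = √(6.4) = 2.5298
  s(X_2) = √(7.4667) = 2.7325

Step 3 — r_{ij} = s_{ij} / (s_i · s_j):
  r[X_1,X_1] = 1 (diagonal).
  r[X_1,X_2] = 1.2 / (2.5298 · 2.7325) = 1.2 / 6.9128 = 0.1736
  r[X_2,X_2] = 1 (diagonal).

R is symmetric with unit diagonal. Assembling:

R = [[1, 0.1736],
 [0.1736, 1]]


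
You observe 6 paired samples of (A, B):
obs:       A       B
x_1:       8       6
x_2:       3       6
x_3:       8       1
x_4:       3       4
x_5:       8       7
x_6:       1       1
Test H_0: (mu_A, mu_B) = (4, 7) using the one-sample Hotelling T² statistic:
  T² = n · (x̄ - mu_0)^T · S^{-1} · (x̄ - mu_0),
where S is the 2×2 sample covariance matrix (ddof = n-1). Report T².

Step 1 — sample mean vector:
  mean(A) = (8 + 3 + 8 + 3 + 8 + 1) / 6 = 31/6 = 5.1667
  mean(B) = (6 + 6 + 1 + 4 + 7 + 1) / 6 = 25/6 = 4.1667
  x̄ = (5.1667, 4.1667),  deviation x̄ - mu_0 = (5.1667, 4.1667) - (4, 7) = (1.1667, -2.8333).

Step 2 — sample covariance matrix, S[i,j] = (1/(n-1)) · Σ_k (x_{k,i} - mean_i) · (x_{k,j} - mean_j), divisor n-1 = 5:
  S[A,A] = ((2.8333)·(2.8333) + (-2.1667)·(-2.1667) + (2.8333)·(2.8333) + (-2.1667)·(-2.1667) + (2.8333)·(2.8333) + (-4.1667)·(-4.1667)) / 5 = 50.8333/5 = 10.1667
  S[A,B] = ((2.8333)·(1.8333) + (-2.1667)·(1.8333) + (2.8333)·(-3.1667) + (-2.1667)·(-0.1667) + (2.8333)·(2.8333) + (-4.1667)·(-3.1667)) / 5 = 13.8333/5 = 2.7667
  S[B,B] = ((1.8333)·(1.8333) + (1.8333)·(1.8333) + (-3.1667)·(-3.1667) + (-0.1667)·(-0.1667) + (2.8333)·(2.8333) + (-3.1667)·(-3.1667)) / 5 = 34.8333/5 = 6.9667
  S = [[10.1667, 2.7667],
 [2.7667, 6.9667]].

Step 3 — invert S. det(S) = 10.1667·6.9667 - (2.7667)² = 63.1733.
  S^{-1} = (1/det) · [[d, -b], [-b, a]] = [[0.1103, -0.0438],
 [-0.0438, 0.1609]].

Step 4 — quadratic form (x̄ - mu_0)^T · S^{-1} · (x̄ - mu_0):
  S^{-1} · (x̄ - mu_0) = (0.2527, -0.5071),
  (x̄ - mu_0)^T · [...] = (1.1667)·(0.2527) + (-2.8333)·(-0.5071) = 1.7316.

Step 5 — scale by n: T² = 6 · 1.7316 = 10.3894.

T² ≈ 10.3894


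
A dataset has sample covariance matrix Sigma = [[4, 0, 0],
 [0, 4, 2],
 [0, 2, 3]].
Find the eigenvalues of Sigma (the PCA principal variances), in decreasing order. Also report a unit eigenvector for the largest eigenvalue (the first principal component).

Step 1 — characteristic polynomial p(λ) = det(λI - Sigma) = λ³ - tr·λ² + c_1·λ - det, where tr = trace, c_1 = sum of the principal 2×2 minors, det = det(Sigma):
  tr = 4 + 4 + 3 = 11,
  c_1 = (4·4 - (0)²) + (4·3 - (0)²) + (4·3 - (2)²) = 16 + 12 + 8 = 36,
  det = 4·(4·3 - (2)²) - (0)·((0)·3 - (2)·(0)) + (0)·((0)·(2) - 4·(0)) = 4·(8) - (0)·(0) + (0)·(0) = 32.
  So p(λ) = λ³ - 11λ² + 36λ - 32.
Step 2 — look for an integer root (rational root theorem: any rational root is an integer divisor of 32). Testing λ = 4:
  p(4) = 64 - 176 + 144 - 32 = 0  ✓
  Dividing out (λ - 4): p(λ) = (λ - 4)(λ² - 7λ + 8).
Step 3 — remaining eigenvalues from the quadratic λ² - 7λ + 8 = 0:
  Δ = 7² - 4·8 = 49 - 32 = 17,  λ = (7 ± √17)/2 = (7 ± 4.1231)/2 ≈ 5.5616 or 1.4384.
  Sorted: λ_1 = 5.5616,  λ_2 = 4,  λ_3 = 1.4384  (check: sum = 11 = tr ✓).

Step 4 — unit eigenvector for λ_1 ≈ 5.5616: v spans the null space of (Sigma - λ_1 I), whose rows are
  r_1 = (-1.5616, 0, 0),  r_2 = (0, -1.5616, 2),  r_3 = (0, 2, -2.5616).
  v is orthogonal to every row, so take v ∝ r_1 × r_2 = ((0)·(2) - (0)·(-1.5616), (0)·(0) - (-1.5616)·(2), (-1.5616)·(-1.5616) - (0)·(0)) ≈ (0, 3.1231, 2.4384).
  Let u = (0, 3.1231, 2.4384).
  ||u|| = √((0)² + (3.1231)² + (2.4384)²) = √(15.6998) ≈ 3.9623,  v_1 = u/||u|| ≈ (0, 0.7882, 0.6154) (||v_1|| = 1).

λ_1 = 5.5616,  λ_2 = 4,  λ_3 = 1.4384;  v_1 ≈ (0, 0.7882, 0.6154)


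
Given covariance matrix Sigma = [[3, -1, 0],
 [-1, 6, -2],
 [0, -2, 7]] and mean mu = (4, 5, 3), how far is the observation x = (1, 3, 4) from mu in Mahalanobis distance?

Step 1 — centre the observation: (x - mu) = (-3, -2, 1).

Step 2 — invert Sigma (cofactor / det for 3×3, or solve directly):
  Sigma^{-1} = [[0.3551, 0.0654, 0.0187],
 [0.0654, 0.1963, 0.0561],
 [0.0187, 0.0561, 0.1589]].

Step 3 — form the quadratic (x - mu)^T · Sigma^{-1} · (x - mu):
  Sigma^{-1} · (x - mu) = (-1.1776, -0.5327, -0.0093).
  (x - mu)^T · [Sigma^{-1} · (x - mu)] = (-3)·(-1.1776) + (-2)·(-0.5327) + (1)·(-0.0093) = 4.5888.

Step 4 — take square root: d = √(4.5888) ≈ 2.1421.

d(x, mu) = √(4.5888) ≈ 2.1421


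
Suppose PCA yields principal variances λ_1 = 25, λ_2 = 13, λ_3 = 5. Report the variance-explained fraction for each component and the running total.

Step 1 — total variance = trace(Sigma) = Σ λ_i = 25 + 13 + 5 = 43.

Step 2 — fraction explained by component i = λ_i / Σ λ:
  PC1: 25/43 = 0.5814
  PC2: 13/43 = 0.3023
  PC3: 5/43 = 0.1163

Step 3 — cumulative fraction after k components = (λ_1 + ... + λ_k) / Σ λ:
  k = 1: 25/43 = 0.5814
  k = 2: (25 + 13)/43 = 38/43 = 0.8837
  k = 3: (25 + 13 + 5)/43 = 43/43 = 1

Summary (fraction, with percent):

explained: PC1 0.5814 (58.14%), PC2 0.3023 (30.23%), PC3 0.1163 (11.63%);  cumulative: 0.5814, 0.8837, 1


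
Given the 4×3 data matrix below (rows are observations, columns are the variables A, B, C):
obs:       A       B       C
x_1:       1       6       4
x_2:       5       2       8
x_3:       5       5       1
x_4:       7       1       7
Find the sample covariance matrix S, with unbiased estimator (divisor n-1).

Step 1 — column means:
  mean(A) = (1 + 5 + 5 + 7) / 4 = 18/4 = 4.5
  mean(B) = (6 + 2 + 5 + 1) / 4 = 14/4 = 3.5
  mean(C) = (4 + 8 + 1 + 7) / 4 = 20/4 = 5

Step 2 — sample covariance S[i,j] = (1/(n-1)) · Σ_k (x_{k,i} - mean_i) · (x_{k,j} - mean_j), with n-1 = 3.
  S[A,A] = ((-3.5)·(-3.5) + (0.5)·(0.5) + (0.5)·(0.5) + (2.5)·(2.5)) / 3 = 19/3 = 6.3333
  S[A,B] = ((-3.5)·(2.5) + (0.5)·(-1.5) + (0.5)·(1.5) + (2.5)·(-2.5)) / 3 = -15/3 = -5
  S[A,C] = ((-3.5)·(-1) + (0.5)·(3) + (0.5)·(-4) + (2.5)·(2)) / 3 = 8/3 = 2.6667
  S[B,B] = ((2.5)·(2.5) + (-1.5)·(-1.5) + (1.5)·(1.5) + (-2.5)·(-2.5)) / 3 = 17/3 = 5.6667
  S[B,C] = ((2.5)·(-1) + (-1.5)·(3) + (1.5)·(-4) + (-2.5)·(2)) / 3 = -18/3 = -6
  S[C,C] = ((-1)·(-1) + (3)·(3) + (-4)·(-4) + (2)·(2)) / 3 = 30/3 = 10

S is symmetric (S[j,i] = S[i,j]). Assembling:

S = [[6.3333, -5, 2.6667],
 [-5, 5.6667, -6],
 [2.6667, -6, 10]]


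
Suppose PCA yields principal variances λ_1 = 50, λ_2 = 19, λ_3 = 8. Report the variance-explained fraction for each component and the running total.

Step 1 — total variance = trace(Sigma) = Σ λ_i = 50 + 19 + 8 = 77.

Step 2 — fraction explained by component i = λ_i / Σ λ:
  PC1: 50/77 = 0.6494
  PC2: 19/77 = 0.2468
  PC3: 8/77 = 0.1039

Step 3 — cumulative fraction after k components = (λ_1 + ... + λ_k) / Σ λ:
  k = 1: 50/77 = 0.6494
  k = 2: (50 + 19)/77 = 69/77 = 0.8961
  k = 3: (50 + 19 + 8)/77 = 77/77 = 1

Summary (fraction, with percent):

explained: PC1 0.6494 (64.94%), PC2 0.2468 (24.68%), PC3 0.1039 (10.39%);  cumulative: 0.6494, 0.8961, 1


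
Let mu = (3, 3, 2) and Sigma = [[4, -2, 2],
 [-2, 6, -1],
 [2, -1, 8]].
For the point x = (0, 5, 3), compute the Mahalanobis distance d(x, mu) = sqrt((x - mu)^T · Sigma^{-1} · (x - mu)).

Step 1 — centre the observation: (x - mu) = (-3, 2, 1).

Step 2 — invert Sigma (cofactor / det for 3×3, or solve directly):
  Sigma^{-1} = [[0.3357, 0.1, -0.0714],
 [0.1, 0.2, 0],
 [-0.0714, 0, 0.1429]].

Step 3 — form the quadratic (x - mu)^T · Sigma^{-1} · (x - mu):
  Sigma^{-1} · (x - mu) = (-0.8786, 0.1, 0.3571).
  (x - mu)^T · [Sigma^{-1} · (x - mu)] = (-3)·(-0.8786) + (2)·(0.1) + (1)·(0.3571) = 3.1929.

Step 4 — take square root: d = √(3.1929) ≈ 1.7869.

d(x, mu) = √(3.1929) ≈ 1.7869


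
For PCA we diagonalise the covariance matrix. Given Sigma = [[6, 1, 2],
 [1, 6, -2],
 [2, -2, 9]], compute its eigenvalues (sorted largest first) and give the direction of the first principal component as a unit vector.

Step 1 — characteristic polynomial p(λ) = det(λI - Sigma) = λ³ - tr·λ² + c_1·λ - det, where tr = trace, c_1 = sum of the principal 2×2 minors, det = det(Sigma):
  tr = 6 + 6 + 9 = 21,
  c_1 = (6·6 - (1)²) + (6·9 - (2)²) + (6·9 - (-2)²) = 35 + 50 + 50 = 135,
  det = 6·(6·9 - (-2)²) - (1)·((1)·9 - (-2)·(2)) + (2)·((1)·(-2) - 6·(2)) = 6·(50) - (1)·(13) + (2)·(-14) = 259.
  So p(λ) = λ³ - 21λ² + 135λ - 259.
Step 2 — look for an integer root (rational root theorem: any rational root is an integer divisor of 259). Testing λ = 7:
  p(7) = 343 - 1029 + 945 - 259 = 0  ✓
  Dividing out (λ - 7): p(λ) = (λ - 7)(λ² - 14λ + 37).
Step 3 — remaining eigenvalues from the quadratic λ² - 14λ + 37 = 0:
  Δ = 14² - 4·37 = 196 - 148 = 48,  λ = (14 ± √48)/2 = (14 ± 6.9282)/2 ≈ 10.4641 or 3.5359.
  Sorted: λ_1 = 10.4641,  λ_2 = 7,  λ_3 = 3.5359  (check: sum = 21 = tr ✓).

Step 4 — unit eigenvector for λ_1 ≈ 10.4641: v spans the null space of (Sigma - λ_1 I), whose rows are
  r_1 = (-4.4641, 1, 2),  r_2 = (1, -4.4641, -2),  r_3 = (2, -2, -1.4641).
  v is orthogonal to every row, so take v ∝ r_1 × r_2 = ((1)·(-2) - (2)·(-4.4641), (2)·(1) - (-4.4641)·(-2), (-4.4641)·(-4.4641) - (1)·(1)) ≈ (6.9282, -6.9282, 18.9282).
  Let u = (6.9282, -6.9282, 18.9282).
  ||u|| = √((6.9282)² + (-6.9282)² + (18.9282)²) = √(454.2769) ≈ 21.3138,  v_1 = u/||u|| ≈ (0.3251, -0.3251, 0.8881) (||v_1|| = 1).

λ_1 = 10.4641,  λ_2 = 7,  λ_3 = 3.5359;  v_1 ≈ (0.3251, -0.3251, 0.8881)


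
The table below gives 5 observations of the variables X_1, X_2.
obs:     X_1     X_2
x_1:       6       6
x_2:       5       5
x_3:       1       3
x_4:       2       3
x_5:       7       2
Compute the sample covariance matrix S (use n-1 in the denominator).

Step 1 — column means:
  mean(X_1) = (6 + 5 + 1 + 2 + 7) / 5 = 21/5 = 4.2
  mean(X_2) = (6 + 5 + 3 + 3 + 2) / 5 = 19/5 = 3.8

Step 2 — sample covariance S[i,j] = (1/(n-1)) · Σ_k (x_{k,i} - mean_i) · (x_{k,j} - mean_j), with n-1 = 4.
  S[X_1,X_1] = ((1.8)·(1.8) + (0.8)·(0.8) + (-3.2)·(-3.2) + (-2.2)·(-2.2) + (2.8)·(2.8)) / 4 = 26.8/4 = 6.7
  S[X_1,X_2] = ((1.8)·(2.2) + (0.8)·(1.2) + (-3.2)·(-0.8) + (-2.2)·(-0.8) + (2.8)·(-1.8)) / 4 = 4.2/4 = 1.05
  S[X_2,X_2] = ((2.2)·(2.2) + (1.2)·(1.2) + (-0.8)·(-0.8) + (-0.8)·(-0.8) + (-1.8)·(-1.8)) / 4 = 10.8/4 = 2.7

S is symmetric (S[j,i] = S[i,j]). Assembling:

S = [[6.7, 1.05],
 [1.05, 2.7]]


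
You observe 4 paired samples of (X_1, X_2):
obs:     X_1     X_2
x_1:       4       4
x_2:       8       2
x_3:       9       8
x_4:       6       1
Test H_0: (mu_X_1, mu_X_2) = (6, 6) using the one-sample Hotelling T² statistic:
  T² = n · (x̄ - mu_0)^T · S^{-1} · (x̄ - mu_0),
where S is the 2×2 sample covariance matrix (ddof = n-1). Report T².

Step 1 — sample mean vector:
  mean(X_1) = (4 + 8 + 9 + 6) / 4 = 27/4 = 6.75
  mean(X_2) = (4 + 2 + 8 + 1) / 4 = 15/4 = 3.75
  x̄ = (6.75, 3.75),  deviation x̄ - mu_0 = (6.75, 3.75) - (6, 6) = (0.75, -2.25).

Step 2 — sample covariance matrix, S[i,j] = (1/(n-1)) · Σ_k (x_{k,i} - mean_i) · (x_{k,j} - mean_j), divisor n-1 = 3:
  S[X_1,X_1] = ((-2.75)·(-2.75) + (1.25)·(1.25) + (2.25)·(2.25) + (-0.75)·(-0.75)) / 3 = 14.75/3 = 4.9167
  S[X_1,X_2] = ((-2.75)·(0.25) + (1.25)·(-1.75) + (2.25)·(4.25) + (-0.75)·(-2.75)) / 3 = 8.75/3 = 2.9167
  S[X_2,X_2] = ((0.25)·(0.25) + (-1.75)·(-1.75) + (4.25)·(4.25) + (-2.75)·(-2.75)) / 3 = 28.75/3 = 9.5833
  S = [[4.9167, 2.9167],
 [2.9167, 9.5833]].

Step 3 — invert S. det(S) = 4.9167·9.5833 - (2.9167)² = 38.6111.
  S^{-1} = (1/det) · [[d, -b], [-b, a]] = [[0.2482, -0.0755],
 [-0.0755, 0.1273]].

Step 4 — quadratic form (x̄ - mu_0)^T · S^{-1} · (x̄ - mu_0):
  S^{-1} · (x̄ - mu_0) = (0.3561, -0.3432),
  (x̄ - mu_0)^T · [...] = (0.75)·(0.3561) + (-2.25)·(-0.3432) = 1.0392.

Step 5 — scale by n: T² = 4 · 1.0392 = 4.1568.

T² ≈ 4.1568


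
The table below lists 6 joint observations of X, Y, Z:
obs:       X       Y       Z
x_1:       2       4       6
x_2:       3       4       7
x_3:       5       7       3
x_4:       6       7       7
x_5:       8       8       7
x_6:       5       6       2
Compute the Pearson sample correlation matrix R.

Step 1 — column means:
  mean(X) = (2 + 3 + 5 + 6 + 8 + 5) / 6 = 29/6 = 4.8333
  mean(Y) = (4 + 4 + 7 + 7 + 8 + 6) / 6 = 36/6 = 6
  mean(Z) = (6 + 7 + 3 + 7 + 7 + 2) / 6 = 32/6 = 5.3333

Step 2 — sample variances and covariances s[i,j] = (1/(n-1)) · Σ_k (x_{k,i} - mean_i) · (x_{k,j} - mean_j), with n-1 = 5:
  s[X,X] = ((-2.8333)·(-2.8333) + (-1.8333)·(-1.8333) + (0.1667)·(0.1667) + (1.1667)·(1.1667) + (3.1667)·(3.1667) + (0.1667)·(0.1667)) / 5 = 22.8333/5 = 4.5667
  s[X,Y] = ((-2.8333)·(-2) + (-1.8333)·(-2) + (0.1667)·(1) + (1.1667)·(1) + (3.1667)·(2) + (0.1667)·(0)) / 5 = 17/5 = 3.4
  s[X,Z] = ((-2.8333)·(0.6667) + (-1.8333)·(1.6667) + (0.1667)·(-2.3333) + (1.1667)·(1.6667) + (3.1667)·(1.6667) + (0.1667)·(-3.3333)) / 5 = 1.3333/5 = 0.2667
  s[Y,Y] = ((-2)·(-2) + (-2)·(-2) + (1)·(1) + (1)·(1) + (2)·(2) + (0)·(0)) / 5 = 14/5 = 2.8
  s[Y,Z] = ((-2)·(0.6667) + (-2)·(1.6667) + (1)·(-2.3333) + (1)·(1.6667) + (2)·(1.6667) + (0)·(-3.3333)) / 5 = -2/5 = -0.4
  s[Z,Z] = ((0.6667)·(0.6667) + (1.6667)·(1.6667) + (-2.3333)·(-2.3333) + (1.6667)·(1.6667) + (1.6667)·(1.6667) + (-3.3333)·(-3.3333)) / 5 = 25.3333/5 = 5.0667
  Sample standard deviations s_i = √(s[i,i]):
  s(X) = √(4.5667) = 2.137
  s(Y) = √(2.8) = 1.6733
  s(Z) = √(5.0667) = 2.2509

Step 3 — r_{ij} = s_{ij} / (s_i · s_j):
  r[X,X] = 1 (diagonal).
  r[X,Y] = 3.4 / (2.137 · 1.6733) = 3.4 / 3.5758 = 0.9508
  r[X,Z] = 0.2667 / (2.137 · 2.2509) = 0.2667 / 4.8102 = 0.0554
  r[Y,Y] = 1 (diagonal).
  r[Y,Z] = -0.4 / (1.6733 · 2.2509) = -0.4 / 3.7665 = -0.1062
  r[Z,Z] = 1 (diagonal).

R is symmetric with unit diagonal. Assembling:

R = [[1, 0.9508, 0.0554],
 [0.9508, 1, -0.1062],
 [0.0554, -0.1062, 1]]


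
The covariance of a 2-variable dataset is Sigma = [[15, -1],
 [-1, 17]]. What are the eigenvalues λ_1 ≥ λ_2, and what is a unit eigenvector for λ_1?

Step 1 — characteristic polynomial of 2×2 Sigma:
  det(Sigma - λI) = λ² - trace · λ + det = 0.
  trace = 15 + 17 = 32, det = 15·17 - (-1)² = 254.
Step 2 — discriminant:
  Δ = trace² - 4·det = 1024 - 1016 = 8.
Step 3 — eigenvalues:
  λ = (trace ± √Δ)/2 = (32 ± 2.8284)/2,
  λ_1 = 17.4142,  λ_2 = 14.5858.

Step 4 — unit eigenvector for λ_1: solve (Sigma - λ_1 I)v = 0. First row:
  (15 - 17.4142)·v_x + (-1)·v_y = 0, i.e. (-2.4142)·v_x + (-1)·v_y = 0,
  so v ∝ (b, λ_1 - a) = (-1, 2.4142); multiply by -1 so the first entry is positive: u = (1, -2.4142).
  ||u|| = √((1)² + (-2.4142)²) = √(6.8284) ≈ 2.6131,
  v_1 = u/||u|| ≈ (0.3827, -0.9239) (||v_1|| = 1).

λ_1 = 17.4142,  λ_2 = 14.5858;  v_1 ≈ (0.3827, -0.9239)


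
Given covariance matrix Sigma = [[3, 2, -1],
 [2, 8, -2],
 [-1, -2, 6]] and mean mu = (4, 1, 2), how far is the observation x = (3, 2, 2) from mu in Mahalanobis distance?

Step 1 — centre the observation: (x - mu) = (-1, 1, 0).

Step 2 — invert Sigma (cofactor / det for 3×3, or solve directly):
  Sigma^{-1} = [[0.4074, -0.0926, 0.037],
 [-0.0926, 0.1574, 0.037],
 [0.037, 0.037, 0.1852]].

Step 3 — form the quadratic (x - mu)^T · Sigma^{-1} · (x - mu):
  Sigma^{-1} · (x - mu) = (-0.5, 0.25, 0).
  (x - mu)^T · [Sigma^{-1} · (x - mu)] = (-1)·(-0.5) + (1)·(0.25) + (0)·(0) = 0.75.

Step 4 — take square root: d = √(0.75) ≈ 0.866.

d(x, mu) = √(0.75) ≈ 0.866


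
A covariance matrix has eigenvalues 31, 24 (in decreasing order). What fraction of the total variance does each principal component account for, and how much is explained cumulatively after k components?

Step 1 — total variance = trace(Sigma) = Σ λ_i = 31 + 24 = 55.

Step 2 — fraction explained by component i = λ_i / Σ λ:
  PC1: 31/55 = 0.5636
  PC2: 24/55 = 0.4364

Step 3 — cumulative fraction after k components = (λ_1 + ... + λ_k) / Σ λ:
  k = 1: 31/55 = 0.5636
  k = 2: (31 + 24)/55 = 55/55 = 1

Summary (fraction, with percent):

explained: PC1 0.5636 (56.36%), PC2 0.4364 (43.64%);  cumulative: 0.5636, 1


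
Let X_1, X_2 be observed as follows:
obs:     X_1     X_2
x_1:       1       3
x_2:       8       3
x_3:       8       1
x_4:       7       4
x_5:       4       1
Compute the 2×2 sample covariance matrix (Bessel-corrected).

Step 1 — column means:
  mean(X_1) = (1 + 8 + 8 + 7 + 4) / 5 = 28/5 = 5.6
  mean(X_2) = (3 + 3 + 1 + 4 + 1) / 5 = 12/5 = 2.4

Step 2 — sample covariance S[i,j] = (1/(n-1)) · Σ_k (x_{k,i} - mean_i) · (x_{k,j} - mean_j), with n-1 = 4.
  S[X_1,X_1] = ((-4.6)·(-4.6) + (2.4)·(2.4) + (2.4)·(2.4) + (1.4)·(1.4) + (-1.6)·(-1.6)) / 4 = 37.2/4 = 9.3
  S[X_1,X_2] = ((-4.6)·(0.6) + (2.4)·(0.6) + (2.4)·(-1.4) + (1.4)·(1.6) + (-1.6)·(-1.4)) / 4 = -0.2/4 = -0.05
  S[X_2,X_2] = ((0.6)·(0.6) + (0.6)·(0.6) + (-1.4)·(-1.4) + (1.6)·(1.6) + (-1.4)·(-1.4)) / 4 = 7.2/4 = 1.8

S is symmetric (S[j,i] = S[i,j]). Assembling:

S = [[9.3, -0.05],
 [-0.05, 1.8]]


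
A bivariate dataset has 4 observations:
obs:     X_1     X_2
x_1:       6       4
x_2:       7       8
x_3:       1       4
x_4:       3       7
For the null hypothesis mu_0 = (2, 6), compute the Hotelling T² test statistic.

Step 1 — sample mean vector:
  mean(X_1) = (6 + 7 + 1 + 3) / 4 = 17/4 = 4.25
  mean(X_2) = (4 + 8 + 4 + 7) / 4 = 23/4 = 5.75
  x̄ = (4.25, 5.75),  deviation x̄ - mu_0 = (4.25, 5.75) - (2, 6) = (2.25, -0.25).

Step 2 — sample covariance matrix, S[i,j] = (1/(n-1)) · Σ_k (x_{k,i} - mean_i) · (x_{k,j} - mean_j), divisor n-1 = 3:
  S[X_1,X_1] = ((1.75)·(1.75) + (2.75)·(2.75) + (-3.25)·(-3.25) + (-1.25)·(-1.25)) / 3 = 22.75/3 = 7.5833
  S[X_1,X_2] = ((1.75)·(-1.75) + (2.75)·(2.25) + (-3.25)·(-1.75) + (-1.25)·(1.25)) / 3 = 7.25/3 = 2.4167
  S[X_2,X_2] = ((-1.75)·(-1.75) + (2.25)·(2.25) + (-1.75)·(-1.75) + (1.25)·(1.25)) / 3 = 12.75/3 = 4.25
  S = [[7.5833, 2.4167],
 [2.4167, 4.25]].

Step 3 — invert S. det(S) = 7.5833·4.25 - (2.4167)² = 26.3889.
  S^{-1} = (1/det) · [[d, -b], [-b, a]] = [[0.1611, -0.0916],
 [-0.0916, 0.2874]].

Step 4 — quadratic form (x̄ - mu_0)^T · S^{-1} · (x̄ - mu_0):
  S^{-1} · (x̄ - mu_0) = (0.3853, -0.2779),
  (x̄ - mu_0)^T · [...] = (2.25)·(0.3853) + (-0.25)·(-0.2779) = 0.9363.

Step 5 — scale by n: T² = 4 · 0.9363 = 3.7453.

T² ≈ 3.7453


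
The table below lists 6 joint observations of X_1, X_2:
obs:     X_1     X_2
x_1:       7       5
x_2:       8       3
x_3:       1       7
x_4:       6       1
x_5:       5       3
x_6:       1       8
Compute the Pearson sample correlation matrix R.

Step 1 — column means:
  mean(X_1) = (7 + 8 + 1 + 6 + 5 + 1) / 6 = 28/6 = 4.6667
  mean(X_2) = (5 + 3 + 7 + 1 + 3 + 8) / 6 = 27/6 = 4.5

Step 2 — sample variances and covariances s[i,j] = (1/(n-1)) · Σ_k (x_{k,i} - mean_i) · (x_{k,j} - mean_j), with n-1 = 5:
  s[X_1,X_1] = ((2.3333)·(2.3333) + (3.3333)·(3.3333) + (-3.6667)·(-3.6667) + (1.3333)·(1.3333) + (0.3333)·(0.3333) + (-3.6667)·(-3.6667)) / 5 = 45.3333/5 = 9.0667
  s[X_1,X_2] = ((2.3333)·(0.5) + (3.3333)·(-1.5) + (-3.6667)·(2.5) + (1.3333)·(-3.5) + (0.3333)·(-1.5) + (-3.6667)·(3.5)) / 5 = -31/5 = -6.2
  s[X_2,X_2] = ((0.5)·(0.5) + (-1.5)·(-1.5) + (2.5)·(2.5) + (-3.5)·(-3.5) + (-1.5)·(-1.5) + (3.5)·(3.5)) / 5 = 35.5/5 = 7.1
  Sample standard deviations s_i = √(s[i,i]):
  s(X_1) = √(9.0667) = 3.0111
  s(X_2) = √(7.1) = 2.6646

Step 3 — r_{ij} = s_{ij} / (s_i · s_j):
  r[X_1,X_1] = 1 (diagonal).
  r[X_1,X_2] = -6.2 / (3.0111 · 2.6646) = -6.2 / 8.0233 = -0.7727
  r[X_2,X_2] = 1 (diagonal).

R is symmetric with unit diagonal. Assembling:

R = [[1, -0.7727],
 [-0.7727, 1]]


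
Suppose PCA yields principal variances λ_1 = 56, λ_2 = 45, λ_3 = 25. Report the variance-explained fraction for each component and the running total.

Step 1 — total variance = trace(Sigma) = Σ λ_i = 56 + 45 + 25 = 126.

Step 2 — fraction explained by component i = λ_i / Σ λ:
  PC1: 56/126 = 0.4444
  PC2: 45/126 = 0.3571
  PC3: 25/126 = 0.1984

Step 3 — cumulative fraction after k components = (λ_1 + ... + λ_k) / Σ λ:
  k = 1: 56/126 = 0.4444
  k = 2: (56 + 45)/126 = 101/126 = 0.8016
  k = 3: (56 + 45 + 25)/126 = 126/126 = 1

Summary (fraction, with percent):

explained: PC1 0.4444 (44.44%), PC2 0.3571 (35.71%), PC3 0.1984 (19.84%);  cumulative: 0.4444, 0.8016, 1
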